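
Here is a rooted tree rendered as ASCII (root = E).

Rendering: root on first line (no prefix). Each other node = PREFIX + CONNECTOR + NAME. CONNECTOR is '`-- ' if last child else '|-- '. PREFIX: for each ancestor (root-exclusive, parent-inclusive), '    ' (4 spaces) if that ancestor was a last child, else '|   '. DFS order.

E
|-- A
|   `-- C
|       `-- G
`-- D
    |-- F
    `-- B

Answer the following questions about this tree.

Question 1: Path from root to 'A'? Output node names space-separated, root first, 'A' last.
Walk down from root: E -> A

Answer: E A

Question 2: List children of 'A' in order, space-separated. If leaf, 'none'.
Node A's children (from adjacency): C

Answer: C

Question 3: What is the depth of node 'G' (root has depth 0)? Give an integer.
Path from root to G: E -> A -> C -> G
Depth = number of edges = 3

Answer: 3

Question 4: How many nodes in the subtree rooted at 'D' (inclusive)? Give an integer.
Subtree rooted at D contains: B, D, F
Count = 3

Answer: 3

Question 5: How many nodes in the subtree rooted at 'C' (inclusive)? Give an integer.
Answer: 2

Derivation:
Subtree rooted at C contains: C, G
Count = 2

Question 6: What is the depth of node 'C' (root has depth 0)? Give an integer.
Path from root to C: E -> A -> C
Depth = number of edges = 2

Answer: 2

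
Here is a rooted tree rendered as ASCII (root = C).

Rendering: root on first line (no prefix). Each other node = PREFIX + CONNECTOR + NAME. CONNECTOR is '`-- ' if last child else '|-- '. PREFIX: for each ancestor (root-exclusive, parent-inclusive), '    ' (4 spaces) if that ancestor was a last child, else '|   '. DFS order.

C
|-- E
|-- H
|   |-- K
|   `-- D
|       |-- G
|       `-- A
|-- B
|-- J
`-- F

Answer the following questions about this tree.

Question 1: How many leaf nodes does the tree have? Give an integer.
Answer: 7

Derivation:
Leaves (nodes with no children): A, B, E, F, G, J, K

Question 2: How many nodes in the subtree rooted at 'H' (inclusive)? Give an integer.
Answer: 5

Derivation:
Subtree rooted at H contains: A, D, G, H, K
Count = 5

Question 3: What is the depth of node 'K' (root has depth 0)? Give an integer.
Path from root to K: C -> H -> K
Depth = number of edges = 2

Answer: 2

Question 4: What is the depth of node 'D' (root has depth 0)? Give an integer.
Answer: 2

Derivation:
Path from root to D: C -> H -> D
Depth = number of edges = 2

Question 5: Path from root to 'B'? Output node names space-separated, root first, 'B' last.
Answer: C B

Derivation:
Walk down from root: C -> B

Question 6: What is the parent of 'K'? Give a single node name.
Answer: H

Derivation:
Scan adjacency: K appears as child of H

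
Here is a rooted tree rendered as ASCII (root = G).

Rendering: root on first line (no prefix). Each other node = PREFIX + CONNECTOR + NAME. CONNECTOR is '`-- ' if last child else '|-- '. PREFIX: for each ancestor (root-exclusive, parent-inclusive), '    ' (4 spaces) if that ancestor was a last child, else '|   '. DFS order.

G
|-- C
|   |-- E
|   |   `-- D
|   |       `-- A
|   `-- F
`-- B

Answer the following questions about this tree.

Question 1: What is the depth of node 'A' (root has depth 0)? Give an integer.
Path from root to A: G -> C -> E -> D -> A
Depth = number of edges = 4

Answer: 4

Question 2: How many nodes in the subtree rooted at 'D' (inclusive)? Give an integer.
Answer: 2

Derivation:
Subtree rooted at D contains: A, D
Count = 2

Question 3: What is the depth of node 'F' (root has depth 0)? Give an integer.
Answer: 2

Derivation:
Path from root to F: G -> C -> F
Depth = number of edges = 2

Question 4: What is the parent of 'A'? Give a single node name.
Scan adjacency: A appears as child of D

Answer: D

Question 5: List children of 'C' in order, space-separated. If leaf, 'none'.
Answer: E F

Derivation:
Node C's children (from adjacency): E, F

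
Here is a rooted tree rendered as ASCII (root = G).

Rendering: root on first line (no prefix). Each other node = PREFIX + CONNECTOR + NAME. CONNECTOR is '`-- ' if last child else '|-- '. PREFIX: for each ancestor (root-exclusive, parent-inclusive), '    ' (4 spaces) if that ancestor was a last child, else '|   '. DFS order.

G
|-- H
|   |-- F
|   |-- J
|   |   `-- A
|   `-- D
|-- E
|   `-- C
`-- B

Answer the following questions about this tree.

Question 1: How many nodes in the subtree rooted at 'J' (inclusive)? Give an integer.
Subtree rooted at J contains: A, J
Count = 2

Answer: 2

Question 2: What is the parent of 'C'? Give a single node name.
Answer: E

Derivation:
Scan adjacency: C appears as child of E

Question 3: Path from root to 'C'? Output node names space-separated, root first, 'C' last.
Answer: G E C

Derivation:
Walk down from root: G -> E -> C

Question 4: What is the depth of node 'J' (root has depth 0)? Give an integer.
Path from root to J: G -> H -> J
Depth = number of edges = 2

Answer: 2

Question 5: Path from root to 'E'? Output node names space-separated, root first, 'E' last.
Walk down from root: G -> E

Answer: G E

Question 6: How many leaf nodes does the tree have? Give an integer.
Leaves (nodes with no children): A, B, C, D, F

Answer: 5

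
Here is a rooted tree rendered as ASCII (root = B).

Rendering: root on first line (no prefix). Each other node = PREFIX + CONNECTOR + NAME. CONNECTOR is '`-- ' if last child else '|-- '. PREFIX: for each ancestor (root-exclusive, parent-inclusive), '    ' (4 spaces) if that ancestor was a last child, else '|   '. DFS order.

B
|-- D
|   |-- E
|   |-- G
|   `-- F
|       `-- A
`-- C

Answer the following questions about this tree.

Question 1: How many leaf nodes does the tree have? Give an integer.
Leaves (nodes with no children): A, C, E, G

Answer: 4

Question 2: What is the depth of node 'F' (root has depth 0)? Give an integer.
Answer: 2

Derivation:
Path from root to F: B -> D -> F
Depth = number of edges = 2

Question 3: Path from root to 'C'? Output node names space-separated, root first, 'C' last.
Walk down from root: B -> C

Answer: B C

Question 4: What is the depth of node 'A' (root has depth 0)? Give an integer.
Path from root to A: B -> D -> F -> A
Depth = number of edges = 3

Answer: 3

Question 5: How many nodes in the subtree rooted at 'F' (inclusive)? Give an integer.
Subtree rooted at F contains: A, F
Count = 2

Answer: 2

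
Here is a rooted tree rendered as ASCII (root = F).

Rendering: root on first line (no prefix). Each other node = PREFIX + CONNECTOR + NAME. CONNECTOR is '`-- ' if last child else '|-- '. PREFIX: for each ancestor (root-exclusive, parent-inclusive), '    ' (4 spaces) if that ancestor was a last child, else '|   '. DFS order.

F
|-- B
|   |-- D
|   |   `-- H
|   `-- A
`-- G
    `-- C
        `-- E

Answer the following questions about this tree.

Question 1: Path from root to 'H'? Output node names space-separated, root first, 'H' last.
Answer: F B D H

Derivation:
Walk down from root: F -> B -> D -> H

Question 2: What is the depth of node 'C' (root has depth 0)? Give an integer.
Path from root to C: F -> G -> C
Depth = number of edges = 2

Answer: 2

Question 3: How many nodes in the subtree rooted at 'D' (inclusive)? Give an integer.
Subtree rooted at D contains: D, H
Count = 2

Answer: 2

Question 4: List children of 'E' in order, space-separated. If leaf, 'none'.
Answer: none

Derivation:
Node E's children (from adjacency): (leaf)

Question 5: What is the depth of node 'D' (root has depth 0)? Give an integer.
Path from root to D: F -> B -> D
Depth = number of edges = 2

Answer: 2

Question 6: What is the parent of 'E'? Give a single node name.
Scan adjacency: E appears as child of C

Answer: C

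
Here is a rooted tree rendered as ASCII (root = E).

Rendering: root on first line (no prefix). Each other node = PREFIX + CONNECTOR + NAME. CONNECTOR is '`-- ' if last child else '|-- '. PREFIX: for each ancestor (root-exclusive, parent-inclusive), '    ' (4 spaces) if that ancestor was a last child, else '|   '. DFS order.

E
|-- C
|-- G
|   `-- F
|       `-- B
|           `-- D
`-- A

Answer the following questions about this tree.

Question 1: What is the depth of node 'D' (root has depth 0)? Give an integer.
Path from root to D: E -> G -> F -> B -> D
Depth = number of edges = 4

Answer: 4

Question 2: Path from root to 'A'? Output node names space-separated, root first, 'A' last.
Answer: E A

Derivation:
Walk down from root: E -> A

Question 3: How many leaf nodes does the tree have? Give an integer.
Leaves (nodes with no children): A, C, D

Answer: 3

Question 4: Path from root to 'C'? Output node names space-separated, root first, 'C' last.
Walk down from root: E -> C

Answer: E C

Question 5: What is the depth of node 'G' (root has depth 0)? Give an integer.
Path from root to G: E -> G
Depth = number of edges = 1

Answer: 1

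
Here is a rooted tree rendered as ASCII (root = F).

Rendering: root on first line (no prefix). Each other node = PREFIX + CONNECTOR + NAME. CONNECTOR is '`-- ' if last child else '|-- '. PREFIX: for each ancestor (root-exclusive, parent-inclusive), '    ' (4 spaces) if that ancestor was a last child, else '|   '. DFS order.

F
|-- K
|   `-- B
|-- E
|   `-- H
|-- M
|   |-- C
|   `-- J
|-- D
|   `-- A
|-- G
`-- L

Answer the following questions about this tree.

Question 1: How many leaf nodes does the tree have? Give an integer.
Leaves (nodes with no children): A, B, C, G, H, J, L

Answer: 7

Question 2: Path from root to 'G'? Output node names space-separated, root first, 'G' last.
Walk down from root: F -> G

Answer: F G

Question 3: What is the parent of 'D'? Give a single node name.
Answer: F

Derivation:
Scan adjacency: D appears as child of F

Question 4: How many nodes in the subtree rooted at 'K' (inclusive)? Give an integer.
Answer: 2

Derivation:
Subtree rooted at K contains: B, K
Count = 2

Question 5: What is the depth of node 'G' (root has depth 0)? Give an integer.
Path from root to G: F -> G
Depth = number of edges = 1

Answer: 1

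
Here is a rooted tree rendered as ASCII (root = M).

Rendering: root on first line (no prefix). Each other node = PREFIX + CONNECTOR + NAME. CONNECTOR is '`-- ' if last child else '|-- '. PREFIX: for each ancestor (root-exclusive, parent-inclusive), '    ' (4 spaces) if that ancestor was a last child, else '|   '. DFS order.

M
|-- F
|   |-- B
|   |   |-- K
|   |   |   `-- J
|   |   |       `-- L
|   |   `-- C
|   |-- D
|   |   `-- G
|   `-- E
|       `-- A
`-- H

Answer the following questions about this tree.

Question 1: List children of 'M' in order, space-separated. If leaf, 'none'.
Answer: F H

Derivation:
Node M's children (from adjacency): F, H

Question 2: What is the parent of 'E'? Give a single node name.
Scan adjacency: E appears as child of F

Answer: F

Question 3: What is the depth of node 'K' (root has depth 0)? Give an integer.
Answer: 3

Derivation:
Path from root to K: M -> F -> B -> K
Depth = number of edges = 3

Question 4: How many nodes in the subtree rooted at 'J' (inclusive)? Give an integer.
Subtree rooted at J contains: J, L
Count = 2

Answer: 2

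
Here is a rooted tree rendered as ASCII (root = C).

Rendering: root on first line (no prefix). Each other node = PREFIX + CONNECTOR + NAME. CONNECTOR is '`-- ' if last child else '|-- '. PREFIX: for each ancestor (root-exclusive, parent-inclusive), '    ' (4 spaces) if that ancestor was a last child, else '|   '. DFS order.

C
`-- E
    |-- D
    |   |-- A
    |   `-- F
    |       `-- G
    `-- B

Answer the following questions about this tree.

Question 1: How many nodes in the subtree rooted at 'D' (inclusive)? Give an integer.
Answer: 4

Derivation:
Subtree rooted at D contains: A, D, F, G
Count = 4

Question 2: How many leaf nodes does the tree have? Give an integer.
Leaves (nodes with no children): A, B, G

Answer: 3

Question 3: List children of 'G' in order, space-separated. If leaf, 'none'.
Node G's children (from adjacency): (leaf)

Answer: none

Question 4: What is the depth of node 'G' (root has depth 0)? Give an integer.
Answer: 4

Derivation:
Path from root to G: C -> E -> D -> F -> G
Depth = number of edges = 4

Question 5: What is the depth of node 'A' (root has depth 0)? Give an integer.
Path from root to A: C -> E -> D -> A
Depth = number of edges = 3

Answer: 3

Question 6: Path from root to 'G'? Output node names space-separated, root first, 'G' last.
Walk down from root: C -> E -> D -> F -> G

Answer: C E D F G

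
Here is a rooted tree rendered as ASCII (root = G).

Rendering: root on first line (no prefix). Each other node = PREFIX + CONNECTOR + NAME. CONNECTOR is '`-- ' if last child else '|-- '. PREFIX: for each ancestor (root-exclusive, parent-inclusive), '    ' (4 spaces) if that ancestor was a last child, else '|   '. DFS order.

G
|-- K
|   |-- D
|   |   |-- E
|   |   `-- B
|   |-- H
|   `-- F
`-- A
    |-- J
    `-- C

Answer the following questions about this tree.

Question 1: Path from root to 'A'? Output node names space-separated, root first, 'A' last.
Walk down from root: G -> A

Answer: G A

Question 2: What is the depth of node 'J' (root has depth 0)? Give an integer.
Path from root to J: G -> A -> J
Depth = number of edges = 2

Answer: 2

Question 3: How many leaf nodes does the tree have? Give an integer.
Answer: 6

Derivation:
Leaves (nodes with no children): B, C, E, F, H, J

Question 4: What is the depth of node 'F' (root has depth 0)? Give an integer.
Path from root to F: G -> K -> F
Depth = number of edges = 2

Answer: 2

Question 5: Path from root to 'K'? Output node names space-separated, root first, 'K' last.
Answer: G K

Derivation:
Walk down from root: G -> K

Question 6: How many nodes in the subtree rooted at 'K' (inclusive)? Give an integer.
Answer: 6

Derivation:
Subtree rooted at K contains: B, D, E, F, H, K
Count = 6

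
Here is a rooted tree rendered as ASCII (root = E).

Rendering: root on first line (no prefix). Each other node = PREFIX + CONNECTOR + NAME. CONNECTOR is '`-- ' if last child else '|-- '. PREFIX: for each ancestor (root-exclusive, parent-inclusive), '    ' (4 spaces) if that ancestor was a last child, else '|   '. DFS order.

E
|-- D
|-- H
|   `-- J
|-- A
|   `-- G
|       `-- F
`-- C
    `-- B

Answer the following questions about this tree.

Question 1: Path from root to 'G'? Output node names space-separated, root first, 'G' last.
Walk down from root: E -> A -> G

Answer: E A G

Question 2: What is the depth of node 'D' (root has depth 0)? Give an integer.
Path from root to D: E -> D
Depth = number of edges = 1

Answer: 1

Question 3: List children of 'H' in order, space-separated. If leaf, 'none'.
Node H's children (from adjacency): J

Answer: J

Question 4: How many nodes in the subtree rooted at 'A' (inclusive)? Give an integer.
Subtree rooted at A contains: A, F, G
Count = 3

Answer: 3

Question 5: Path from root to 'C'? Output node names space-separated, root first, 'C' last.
Walk down from root: E -> C

Answer: E C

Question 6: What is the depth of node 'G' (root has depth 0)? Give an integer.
Path from root to G: E -> A -> G
Depth = number of edges = 2

Answer: 2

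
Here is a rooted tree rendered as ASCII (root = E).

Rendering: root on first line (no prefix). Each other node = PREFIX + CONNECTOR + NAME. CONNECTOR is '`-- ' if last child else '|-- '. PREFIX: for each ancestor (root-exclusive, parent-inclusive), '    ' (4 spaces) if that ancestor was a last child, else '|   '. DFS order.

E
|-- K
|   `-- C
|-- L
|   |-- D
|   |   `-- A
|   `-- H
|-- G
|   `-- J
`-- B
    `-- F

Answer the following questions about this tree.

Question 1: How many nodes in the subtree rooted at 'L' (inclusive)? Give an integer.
Answer: 4

Derivation:
Subtree rooted at L contains: A, D, H, L
Count = 4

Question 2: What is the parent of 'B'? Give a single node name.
Scan adjacency: B appears as child of E

Answer: E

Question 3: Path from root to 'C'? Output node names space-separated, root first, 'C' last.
Answer: E K C

Derivation:
Walk down from root: E -> K -> C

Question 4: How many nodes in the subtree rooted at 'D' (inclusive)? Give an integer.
Answer: 2

Derivation:
Subtree rooted at D contains: A, D
Count = 2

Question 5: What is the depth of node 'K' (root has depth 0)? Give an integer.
Path from root to K: E -> K
Depth = number of edges = 1

Answer: 1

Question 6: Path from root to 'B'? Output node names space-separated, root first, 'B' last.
Walk down from root: E -> B

Answer: E B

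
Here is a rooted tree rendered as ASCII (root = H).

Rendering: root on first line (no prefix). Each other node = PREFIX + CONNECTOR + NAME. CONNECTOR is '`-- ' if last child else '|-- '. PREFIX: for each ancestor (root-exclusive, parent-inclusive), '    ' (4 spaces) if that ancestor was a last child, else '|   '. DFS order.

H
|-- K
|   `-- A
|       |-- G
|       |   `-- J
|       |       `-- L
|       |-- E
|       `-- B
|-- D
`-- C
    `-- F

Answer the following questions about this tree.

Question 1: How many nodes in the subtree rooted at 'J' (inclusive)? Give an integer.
Subtree rooted at J contains: J, L
Count = 2

Answer: 2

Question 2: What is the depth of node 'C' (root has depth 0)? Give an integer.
Answer: 1

Derivation:
Path from root to C: H -> C
Depth = number of edges = 1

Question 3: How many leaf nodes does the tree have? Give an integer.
Answer: 5

Derivation:
Leaves (nodes with no children): B, D, E, F, L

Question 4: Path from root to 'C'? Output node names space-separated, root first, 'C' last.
Walk down from root: H -> C

Answer: H C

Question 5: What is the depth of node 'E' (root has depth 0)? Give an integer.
Answer: 3

Derivation:
Path from root to E: H -> K -> A -> E
Depth = number of edges = 3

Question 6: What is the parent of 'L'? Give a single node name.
Answer: J

Derivation:
Scan adjacency: L appears as child of J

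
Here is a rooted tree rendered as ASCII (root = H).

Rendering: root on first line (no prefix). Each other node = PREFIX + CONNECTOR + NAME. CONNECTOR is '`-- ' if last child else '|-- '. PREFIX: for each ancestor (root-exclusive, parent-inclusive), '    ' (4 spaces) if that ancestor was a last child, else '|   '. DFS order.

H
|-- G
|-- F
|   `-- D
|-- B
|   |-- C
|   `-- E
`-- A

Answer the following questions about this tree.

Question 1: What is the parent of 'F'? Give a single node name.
Scan adjacency: F appears as child of H

Answer: H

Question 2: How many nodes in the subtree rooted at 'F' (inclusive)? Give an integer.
Subtree rooted at F contains: D, F
Count = 2

Answer: 2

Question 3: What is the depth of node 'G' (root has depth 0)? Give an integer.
Path from root to G: H -> G
Depth = number of edges = 1

Answer: 1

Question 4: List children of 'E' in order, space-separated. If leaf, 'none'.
Answer: none

Derivation:
Node E's children (from adjacency): (leaf)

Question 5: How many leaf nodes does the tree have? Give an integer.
Leaves (nodes with no children): A, C, D, E, G

Answer: 5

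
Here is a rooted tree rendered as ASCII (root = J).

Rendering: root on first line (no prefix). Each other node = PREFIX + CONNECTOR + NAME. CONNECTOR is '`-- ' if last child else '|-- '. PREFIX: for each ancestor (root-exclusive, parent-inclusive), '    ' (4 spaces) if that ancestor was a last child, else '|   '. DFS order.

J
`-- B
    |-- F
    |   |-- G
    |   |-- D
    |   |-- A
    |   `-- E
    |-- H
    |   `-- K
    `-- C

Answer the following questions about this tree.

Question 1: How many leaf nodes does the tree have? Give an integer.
Answer: 6

Derivation:
Leaves (nodes with no children): A, C, D, E, G, K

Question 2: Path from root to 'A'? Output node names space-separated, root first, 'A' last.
Answer: J B F A

Derivation:
Walk down from root: J -> B -> F -> A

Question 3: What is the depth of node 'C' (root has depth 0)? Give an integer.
Path from root to C: J -> B -> C
Depth = number of edges = 2

Answer: 2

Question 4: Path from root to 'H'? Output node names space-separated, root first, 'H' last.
Answer: J B H

Derivation:
Walk down from root: J -> B -> H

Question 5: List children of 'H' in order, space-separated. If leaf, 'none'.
Node H's children (from adjacency): K

Answer: K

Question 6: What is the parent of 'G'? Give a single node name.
Scan adjacency: G appears as child of F

Answer: F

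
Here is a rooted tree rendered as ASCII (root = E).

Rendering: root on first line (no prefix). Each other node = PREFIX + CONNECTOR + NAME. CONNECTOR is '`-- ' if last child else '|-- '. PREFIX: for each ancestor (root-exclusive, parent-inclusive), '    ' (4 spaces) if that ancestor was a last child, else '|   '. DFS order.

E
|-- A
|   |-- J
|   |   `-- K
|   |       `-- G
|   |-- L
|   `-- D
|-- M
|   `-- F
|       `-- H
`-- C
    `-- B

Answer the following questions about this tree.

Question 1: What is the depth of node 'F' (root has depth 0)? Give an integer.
Answer: 2

Derivation:
Path from root to F: E -> M -> F
Depth = number of edges = 2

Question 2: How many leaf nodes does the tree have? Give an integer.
Answer: 5

Derivation:
Leaves (nodes with no children): B, D, G, H, L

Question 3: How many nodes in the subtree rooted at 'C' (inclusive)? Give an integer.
Answer: 2

Derivation:
Subtree rooted at C contains: B, C
Count = 2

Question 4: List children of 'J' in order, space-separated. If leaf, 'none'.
Node J's children (from adjacency): K

Answer: K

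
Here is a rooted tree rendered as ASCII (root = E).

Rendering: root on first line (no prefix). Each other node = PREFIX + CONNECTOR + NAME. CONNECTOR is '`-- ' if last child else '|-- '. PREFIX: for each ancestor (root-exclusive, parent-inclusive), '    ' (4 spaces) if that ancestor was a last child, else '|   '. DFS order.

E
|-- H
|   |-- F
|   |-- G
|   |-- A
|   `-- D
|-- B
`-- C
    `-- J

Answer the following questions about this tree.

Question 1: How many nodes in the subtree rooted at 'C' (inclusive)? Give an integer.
Subtree rooted at C contains: C, J
Count = 2

Answer: 2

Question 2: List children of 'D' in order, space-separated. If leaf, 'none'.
Node D's children (from adjacency): (leaf)

Answer: none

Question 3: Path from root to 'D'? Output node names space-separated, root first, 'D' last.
Answer: E H D

Derivation:
Walk down from root: E -> H -> D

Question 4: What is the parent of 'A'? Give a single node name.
Scan adjacency: A appears as child of H

Answer: H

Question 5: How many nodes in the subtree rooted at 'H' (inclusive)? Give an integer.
Subtree rooted at H contains: A, D, F, G, H
Count = 5

Answer: 5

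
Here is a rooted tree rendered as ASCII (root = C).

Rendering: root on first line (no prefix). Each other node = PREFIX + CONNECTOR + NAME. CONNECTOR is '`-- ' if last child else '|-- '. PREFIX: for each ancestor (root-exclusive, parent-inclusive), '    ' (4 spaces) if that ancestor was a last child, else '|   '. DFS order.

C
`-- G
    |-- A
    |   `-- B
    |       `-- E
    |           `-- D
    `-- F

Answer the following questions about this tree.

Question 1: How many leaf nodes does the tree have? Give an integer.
Answer: 2

Derivation:
Leaves (nodes with no children): D, F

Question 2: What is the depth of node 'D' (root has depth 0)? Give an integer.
Answer: 5

Derivation:
Path from root to D: C -> G -> A -> B -> E -> D
Depth = number of edges = 5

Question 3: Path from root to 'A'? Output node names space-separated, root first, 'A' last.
Walk down from root: C -> G -> A

Answer: C G A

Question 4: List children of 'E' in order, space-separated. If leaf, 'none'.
Answer: D

Derivation:
Node E's children (from adjacency): D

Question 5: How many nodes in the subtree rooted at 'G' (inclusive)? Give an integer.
Subtree rooted at G contains: A, B, D, E, F, G
Count = 6

Answer: 6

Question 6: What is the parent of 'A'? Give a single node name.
Scan adjacency: A appears as child of G

Answer: G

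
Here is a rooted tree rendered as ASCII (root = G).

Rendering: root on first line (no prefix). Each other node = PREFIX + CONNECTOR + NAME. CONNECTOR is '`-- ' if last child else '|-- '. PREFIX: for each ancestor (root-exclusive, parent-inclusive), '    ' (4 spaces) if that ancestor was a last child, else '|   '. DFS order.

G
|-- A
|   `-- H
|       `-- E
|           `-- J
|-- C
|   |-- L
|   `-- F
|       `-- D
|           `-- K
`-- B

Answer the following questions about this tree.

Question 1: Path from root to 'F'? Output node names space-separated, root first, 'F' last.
Answer: G C F

Derivation:
Walk down from root: G -> C -> F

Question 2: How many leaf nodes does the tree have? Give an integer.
Leaves (nodes with no children): B, J, K, L

Answer: 4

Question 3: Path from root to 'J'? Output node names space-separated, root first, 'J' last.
Answer: G A H E J

Derivation:
Walk down from root: G -> A -> H -> E -> J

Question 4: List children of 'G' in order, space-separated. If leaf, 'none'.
Answer: A C B

Derivation:
Node G's children (from adjacency): A, C, B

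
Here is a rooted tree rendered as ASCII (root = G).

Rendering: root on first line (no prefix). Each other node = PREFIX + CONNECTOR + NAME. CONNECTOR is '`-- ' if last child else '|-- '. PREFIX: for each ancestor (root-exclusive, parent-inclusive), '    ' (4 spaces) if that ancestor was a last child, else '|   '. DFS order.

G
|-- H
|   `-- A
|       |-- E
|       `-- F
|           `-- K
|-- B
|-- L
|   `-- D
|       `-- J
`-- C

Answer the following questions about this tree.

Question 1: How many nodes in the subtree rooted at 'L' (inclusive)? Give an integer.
Answer: 3

Derivation:
Subtree rooted at L contains: D, J, L
Count = 3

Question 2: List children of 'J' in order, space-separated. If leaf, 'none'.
Answer: none

Derivation:
Node J's children (from adjacency): (leaf)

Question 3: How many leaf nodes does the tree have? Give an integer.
Answer: 5

Derivation:
Leaves (nodes with no children): B, C, E, J, K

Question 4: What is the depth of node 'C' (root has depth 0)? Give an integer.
Answer: 1

Derivation:
Path from root to C: G -> C
Depth = number of edges = 1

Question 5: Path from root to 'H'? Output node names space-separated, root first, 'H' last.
Answer: G H

Derivation:
Walk down from root: G -> H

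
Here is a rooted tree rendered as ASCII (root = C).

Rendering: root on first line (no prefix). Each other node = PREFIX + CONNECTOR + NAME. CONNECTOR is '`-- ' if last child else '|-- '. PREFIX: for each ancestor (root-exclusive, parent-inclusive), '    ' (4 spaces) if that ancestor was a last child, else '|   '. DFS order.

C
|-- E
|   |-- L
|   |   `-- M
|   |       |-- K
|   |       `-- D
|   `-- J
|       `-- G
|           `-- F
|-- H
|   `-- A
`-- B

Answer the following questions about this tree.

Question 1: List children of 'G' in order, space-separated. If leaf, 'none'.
Node G's children (from adjacency): F

Answer: F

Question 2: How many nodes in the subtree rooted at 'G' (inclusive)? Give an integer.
Answer: 2

Derivation:
Subtree rooted at G contains: F, G
Count = 2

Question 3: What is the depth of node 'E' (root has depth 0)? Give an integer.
Path from root to E: C -> E
Depth = number of edges = 1

Answer: 1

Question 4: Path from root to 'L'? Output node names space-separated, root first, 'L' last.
Answer: C E L

Derivation:
Walk down from root: C -> E -> L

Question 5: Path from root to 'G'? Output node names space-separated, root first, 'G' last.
Walk down from root: C -> E -> J -> G

Answer: C E J G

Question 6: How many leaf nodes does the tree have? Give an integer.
Answer: 5

Derivation:
Leaves (nodes with no children): A, B, D, F, K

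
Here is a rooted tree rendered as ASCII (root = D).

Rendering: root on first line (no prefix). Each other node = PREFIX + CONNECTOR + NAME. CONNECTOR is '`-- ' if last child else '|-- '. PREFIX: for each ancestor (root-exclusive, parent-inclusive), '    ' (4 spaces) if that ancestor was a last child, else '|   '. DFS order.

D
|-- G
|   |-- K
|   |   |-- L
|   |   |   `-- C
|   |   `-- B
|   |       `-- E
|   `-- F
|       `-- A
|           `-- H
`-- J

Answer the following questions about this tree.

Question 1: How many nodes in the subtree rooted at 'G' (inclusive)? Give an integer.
Subtree rooted at G contains: A, B, C, E, F, G, H, K, L
Count = 9

Answer: 9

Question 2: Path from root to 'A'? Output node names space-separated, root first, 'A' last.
Answer: D G F A

Derivation:
Walk down from root: D -> G -> F -> A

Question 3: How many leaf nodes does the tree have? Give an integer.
Answer: 4

Derivation:
Leaves (nodes with no children): C, E, H, J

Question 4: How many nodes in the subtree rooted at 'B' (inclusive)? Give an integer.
Answer: 2

Derivation:
Subtree rooted at B contains: B, E
Count = 2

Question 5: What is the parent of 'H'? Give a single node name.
Answer: A

Derivation:
Scan adjacency: H appears as child of A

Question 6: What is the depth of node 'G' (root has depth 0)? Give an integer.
Answer: 1

Derivation:
Path from root to G: D -> G
Depth = number of edges = 1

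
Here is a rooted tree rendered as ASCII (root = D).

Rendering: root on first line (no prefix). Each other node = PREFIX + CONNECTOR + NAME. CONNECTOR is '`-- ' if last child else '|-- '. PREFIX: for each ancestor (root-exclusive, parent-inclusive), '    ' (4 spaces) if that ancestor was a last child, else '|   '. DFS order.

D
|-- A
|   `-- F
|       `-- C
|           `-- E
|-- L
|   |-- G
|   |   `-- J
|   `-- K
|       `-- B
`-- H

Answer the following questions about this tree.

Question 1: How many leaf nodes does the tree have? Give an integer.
Answer: 4

Derivation:
Leaves (nodes with no children): B, E, H, J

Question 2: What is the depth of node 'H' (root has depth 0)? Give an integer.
Answer: 1

Derivation:
Path from root to H: D -> H
Depth = number of edges = 1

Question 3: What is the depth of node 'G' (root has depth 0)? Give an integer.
Answer: 2

Derivation:
Path from root to G: D -> L -> G
Depth = number of edges = 2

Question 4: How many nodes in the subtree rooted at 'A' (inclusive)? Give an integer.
Answer: 4

Derivation:
Subtree rooted at A contains: A, C, E, F
Count = 4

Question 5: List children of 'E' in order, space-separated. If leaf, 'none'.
Node E's children (from adjacency): (leaf)

Answer: none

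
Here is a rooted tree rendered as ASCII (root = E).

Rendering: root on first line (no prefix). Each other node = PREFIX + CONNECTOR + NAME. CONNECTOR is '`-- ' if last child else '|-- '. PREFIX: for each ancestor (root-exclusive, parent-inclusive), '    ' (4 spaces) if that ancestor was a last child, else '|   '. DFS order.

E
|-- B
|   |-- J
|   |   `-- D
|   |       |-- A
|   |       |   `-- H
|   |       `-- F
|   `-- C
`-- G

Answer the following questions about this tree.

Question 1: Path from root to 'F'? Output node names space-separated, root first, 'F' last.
Walk down from root: E -> B -> J -> D -> F

Answer: E B J D F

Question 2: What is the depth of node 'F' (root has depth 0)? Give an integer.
Path from root to F: E -> B -> J -> D -> F
Depth = number of edges = 4

Answer: 4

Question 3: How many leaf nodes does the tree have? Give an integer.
Answer: 4

Derivation:
Leaves (nodes with no children): C, F, G, H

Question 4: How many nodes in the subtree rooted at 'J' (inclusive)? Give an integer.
Subtree rooted at J contains: A, D, F, H, J
Count = 5

Answer: 5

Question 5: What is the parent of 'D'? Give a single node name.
Scan adjacency: D appears as child of J

Answer: J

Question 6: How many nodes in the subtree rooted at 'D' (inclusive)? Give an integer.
Subtree rooted at D contains: A, D, F, H
Count = 4

Answer: 4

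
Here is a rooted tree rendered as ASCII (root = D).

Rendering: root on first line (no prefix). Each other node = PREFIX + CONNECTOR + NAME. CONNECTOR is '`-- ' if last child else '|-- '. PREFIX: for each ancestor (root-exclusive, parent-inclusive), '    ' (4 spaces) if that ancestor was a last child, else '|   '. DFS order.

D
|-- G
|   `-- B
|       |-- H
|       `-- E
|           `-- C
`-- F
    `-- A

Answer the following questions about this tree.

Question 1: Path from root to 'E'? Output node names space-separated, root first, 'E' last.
Answer: D G B E

Derivation:
Walk down from root: D -> G -> B -> E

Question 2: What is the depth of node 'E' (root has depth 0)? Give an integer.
Answer: 3

Derivation:
Path from root to E: D -> G -> B -> E
Depth = number of edges = 3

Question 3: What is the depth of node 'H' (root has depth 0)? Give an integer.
Answer: 3

Derivation:
Path from root to H: D -> G -> B -> H
Depth = number of edges = 3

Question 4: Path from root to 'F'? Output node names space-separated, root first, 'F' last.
Walk down from root: D -> F

Answer: D F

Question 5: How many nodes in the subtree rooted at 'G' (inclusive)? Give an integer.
Subtree rooted at G contains: B, C, E, G, H
Count = 5

Answer: 5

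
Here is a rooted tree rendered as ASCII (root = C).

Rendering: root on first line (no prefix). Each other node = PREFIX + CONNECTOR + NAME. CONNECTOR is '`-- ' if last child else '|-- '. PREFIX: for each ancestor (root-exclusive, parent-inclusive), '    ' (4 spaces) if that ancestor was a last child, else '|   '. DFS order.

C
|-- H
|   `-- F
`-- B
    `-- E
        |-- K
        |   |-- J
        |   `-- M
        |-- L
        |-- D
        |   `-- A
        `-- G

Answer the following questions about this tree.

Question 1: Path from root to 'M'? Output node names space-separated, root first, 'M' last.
Walk down from root: C -> B -> E -> K -> M

Answer: C B E K M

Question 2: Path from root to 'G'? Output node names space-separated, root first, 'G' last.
Answer: C B E G

Derivation:
Walk down from root: C -> B -> E -> G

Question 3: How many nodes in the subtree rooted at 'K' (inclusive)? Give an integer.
Answer: 3

Derivation:
Subtree rooted at K contains: J, K, M
Count = 3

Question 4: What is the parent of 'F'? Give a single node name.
Scan adjacency: F appears as child of H

Answer: H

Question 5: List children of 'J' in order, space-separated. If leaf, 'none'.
Node J's children (from adjacency): (leaf)

Answer: none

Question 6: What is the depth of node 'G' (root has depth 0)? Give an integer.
Path from root to G: C -> B -> E -> G
Depth = number of edges = 3

Answer: 3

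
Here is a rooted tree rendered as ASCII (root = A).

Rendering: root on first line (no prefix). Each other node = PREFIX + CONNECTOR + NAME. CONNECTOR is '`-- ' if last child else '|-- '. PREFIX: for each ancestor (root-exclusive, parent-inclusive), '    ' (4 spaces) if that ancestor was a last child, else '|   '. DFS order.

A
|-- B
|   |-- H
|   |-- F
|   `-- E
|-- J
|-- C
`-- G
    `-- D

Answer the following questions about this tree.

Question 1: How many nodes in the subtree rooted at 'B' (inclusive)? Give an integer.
Subtree rooted at B contains: B, E, F, H
Count = 4

Answer: 4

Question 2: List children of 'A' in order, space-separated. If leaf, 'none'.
Node A's children (from adjacency): B, J, C, G

Answer: B J C G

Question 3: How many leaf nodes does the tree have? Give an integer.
Answer: 6

Derivation:
Leaves (nodes with no children): C, D, E, F, H, J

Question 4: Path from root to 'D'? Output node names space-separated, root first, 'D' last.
Walk down from root: A -> G -> D

Answer: A G D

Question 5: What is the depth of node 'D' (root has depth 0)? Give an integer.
Path from root to D: A -> G -> D
Depth = number of edges = 2

Answer: 2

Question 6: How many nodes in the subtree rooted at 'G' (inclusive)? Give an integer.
Subtree rooted at G contains: D, G
Count = 2

Answer: 2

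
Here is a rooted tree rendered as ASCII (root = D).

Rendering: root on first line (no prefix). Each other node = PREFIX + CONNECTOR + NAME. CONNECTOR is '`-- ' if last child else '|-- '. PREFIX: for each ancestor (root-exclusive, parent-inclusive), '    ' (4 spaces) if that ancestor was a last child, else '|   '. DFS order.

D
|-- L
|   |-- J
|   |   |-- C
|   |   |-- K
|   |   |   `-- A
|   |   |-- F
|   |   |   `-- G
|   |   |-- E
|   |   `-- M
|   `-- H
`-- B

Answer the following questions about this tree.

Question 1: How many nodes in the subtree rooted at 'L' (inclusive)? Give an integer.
Subtree rooted at L contains: A, C, E, F, G, H, J, K, L, M
Count = 10

Answer: 10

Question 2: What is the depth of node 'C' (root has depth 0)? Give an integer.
Path from root to C: D -> L -> J -> C
Depth = number of edges = 3

Answer: 3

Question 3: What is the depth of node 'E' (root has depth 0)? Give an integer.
Path from root to E: D -> L -> J -> E
Depth = number of edges = 3

Answer: 3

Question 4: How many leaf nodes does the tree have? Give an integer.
Answer: 7

Derivation:
Leaves (nodes with no children): A, B, C, E, G, H, M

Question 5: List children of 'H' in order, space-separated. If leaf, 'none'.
Answer: none

Derivation:
Node H's children (from adjacency): (leaf)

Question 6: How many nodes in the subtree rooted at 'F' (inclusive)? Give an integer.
Subtree rooted at F contains: F, G
Count = 2

Answer: 2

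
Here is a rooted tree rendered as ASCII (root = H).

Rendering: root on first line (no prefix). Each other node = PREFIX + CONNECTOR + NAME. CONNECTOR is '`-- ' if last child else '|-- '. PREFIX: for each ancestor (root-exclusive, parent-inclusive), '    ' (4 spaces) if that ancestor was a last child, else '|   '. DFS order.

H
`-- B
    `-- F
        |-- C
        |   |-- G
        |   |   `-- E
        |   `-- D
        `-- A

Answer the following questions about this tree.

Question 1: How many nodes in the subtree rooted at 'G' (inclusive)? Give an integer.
Answer: 2

Derivation:
Subtree rooted at G contains: E, G
Count = 2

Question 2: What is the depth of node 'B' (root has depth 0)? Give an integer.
Answer: 1

Derivation:
Path from root to B: H -> B
Depth = number of edges = 1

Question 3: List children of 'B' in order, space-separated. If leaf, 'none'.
Answer: F

Derivation:
Node B's children (from adjacency): F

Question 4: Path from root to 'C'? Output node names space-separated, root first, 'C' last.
Answer: H B F C

Derivation:
Walk down from root: H -> B -> F -> C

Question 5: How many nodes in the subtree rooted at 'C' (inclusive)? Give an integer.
Subtree rooted at C contains: C, D, E, G
Count = 4

Answer: 4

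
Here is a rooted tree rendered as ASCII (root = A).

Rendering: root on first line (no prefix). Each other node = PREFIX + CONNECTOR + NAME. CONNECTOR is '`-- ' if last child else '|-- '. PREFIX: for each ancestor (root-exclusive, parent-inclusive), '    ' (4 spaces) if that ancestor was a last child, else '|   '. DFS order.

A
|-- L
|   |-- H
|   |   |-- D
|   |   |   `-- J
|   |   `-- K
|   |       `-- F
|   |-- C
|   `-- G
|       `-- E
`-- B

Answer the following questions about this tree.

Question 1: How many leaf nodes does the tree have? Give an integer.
Answer: 5

Derivation:
Leaves (nodes with no children): B, C, E, F, J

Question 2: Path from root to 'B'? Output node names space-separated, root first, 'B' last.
Answer: A B

Derivation:
Walk down from root: A -> B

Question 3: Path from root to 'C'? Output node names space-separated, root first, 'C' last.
Walk down from root: A -> L -> C

Answer: A L C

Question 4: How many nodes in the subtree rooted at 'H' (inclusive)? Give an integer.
Subtree rooted at H contains: D, F, H, J, K
Count = 5

Answer: 5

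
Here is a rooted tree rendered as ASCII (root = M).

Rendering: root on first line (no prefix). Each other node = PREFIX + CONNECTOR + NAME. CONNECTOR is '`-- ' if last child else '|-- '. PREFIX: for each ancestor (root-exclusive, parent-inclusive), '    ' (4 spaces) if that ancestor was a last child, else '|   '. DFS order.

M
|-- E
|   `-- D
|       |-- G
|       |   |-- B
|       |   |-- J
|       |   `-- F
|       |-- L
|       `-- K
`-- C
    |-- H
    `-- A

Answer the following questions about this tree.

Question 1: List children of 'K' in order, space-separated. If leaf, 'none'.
Node K's children (from adjacency): (leaf)

Answer: none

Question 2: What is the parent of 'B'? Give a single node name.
Answer: G

Derivation:
Scan adjacency: B appears as child of G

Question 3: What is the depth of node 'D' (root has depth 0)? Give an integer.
Answer: 2

Derivation:
Path from root to D: M -> E -> D
Depth = number of edges = 2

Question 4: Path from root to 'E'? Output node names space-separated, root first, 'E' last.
Answer: M E

Derivation:
Walk down from root: M -> E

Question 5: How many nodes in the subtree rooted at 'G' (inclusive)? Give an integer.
Answer: 4

Derivation:
Subtree rooted at G contains: B, F, G, J
Count = 4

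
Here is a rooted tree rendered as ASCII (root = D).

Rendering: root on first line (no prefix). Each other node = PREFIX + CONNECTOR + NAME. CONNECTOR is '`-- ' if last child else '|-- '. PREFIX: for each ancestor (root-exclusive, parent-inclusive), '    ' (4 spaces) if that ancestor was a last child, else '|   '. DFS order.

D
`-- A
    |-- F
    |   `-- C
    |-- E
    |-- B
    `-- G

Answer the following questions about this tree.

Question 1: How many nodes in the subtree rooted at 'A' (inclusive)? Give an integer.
Subtree rooted at A contains: A, B, C, E, F, G
Count = 6

Answer: 6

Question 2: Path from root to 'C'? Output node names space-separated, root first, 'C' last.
Answer: D A F C

Derivation:
Walk down from root: D -> A -> F -> C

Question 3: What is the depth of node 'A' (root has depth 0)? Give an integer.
Path from root to A: D -> A
Depth = number of edges = 1

Answer: 1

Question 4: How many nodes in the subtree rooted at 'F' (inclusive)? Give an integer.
Subtree rooted at F contains: C, F
Count = 2

Answer: 2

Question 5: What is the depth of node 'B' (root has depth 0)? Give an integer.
Answer: 2

Derivation:
Path from root to B: D -> A -> B
Depth = number of edges = 2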